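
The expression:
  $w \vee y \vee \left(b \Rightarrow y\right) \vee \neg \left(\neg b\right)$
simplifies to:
$\text{True}$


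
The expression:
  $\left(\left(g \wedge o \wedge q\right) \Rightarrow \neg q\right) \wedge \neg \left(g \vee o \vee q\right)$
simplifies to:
$\neg g \wedge \neg o \wedge \neg q$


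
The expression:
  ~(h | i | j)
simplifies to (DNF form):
~h & ~i & ~j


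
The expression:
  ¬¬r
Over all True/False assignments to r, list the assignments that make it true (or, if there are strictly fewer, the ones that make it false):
is true only for:
  r=True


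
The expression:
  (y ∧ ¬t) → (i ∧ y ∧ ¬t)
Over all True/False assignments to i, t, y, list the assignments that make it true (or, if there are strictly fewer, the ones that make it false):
is false only for:
  i=False, t=False, y=True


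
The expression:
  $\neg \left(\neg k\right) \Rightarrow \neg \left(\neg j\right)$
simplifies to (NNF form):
$j \vee \neg k$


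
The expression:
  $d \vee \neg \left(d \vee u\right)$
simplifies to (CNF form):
$d \vee \neg u$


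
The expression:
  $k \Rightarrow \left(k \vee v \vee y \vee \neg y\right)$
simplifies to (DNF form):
$\text{True}$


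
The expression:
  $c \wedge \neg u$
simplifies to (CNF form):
$c \wedge \neg u$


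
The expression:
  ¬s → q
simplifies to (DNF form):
q ∨ s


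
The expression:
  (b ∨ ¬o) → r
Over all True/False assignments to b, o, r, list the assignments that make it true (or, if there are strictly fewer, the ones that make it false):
is false only for:
  b=False, o=False, r=False;
  b=True, o=False, r=False;
  b=True, o=True, r=False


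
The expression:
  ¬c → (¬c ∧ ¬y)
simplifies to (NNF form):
c ∨ ¬y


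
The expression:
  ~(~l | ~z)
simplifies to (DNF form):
l & z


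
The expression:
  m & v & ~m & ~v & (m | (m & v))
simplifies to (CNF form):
False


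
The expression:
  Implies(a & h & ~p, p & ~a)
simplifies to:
p | ~a | ~h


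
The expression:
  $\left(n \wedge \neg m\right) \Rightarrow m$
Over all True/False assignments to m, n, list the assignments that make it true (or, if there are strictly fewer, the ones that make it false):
is false only for:
  m=False, n=True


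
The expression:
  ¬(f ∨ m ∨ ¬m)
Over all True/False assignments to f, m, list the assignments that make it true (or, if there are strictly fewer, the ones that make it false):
is never true.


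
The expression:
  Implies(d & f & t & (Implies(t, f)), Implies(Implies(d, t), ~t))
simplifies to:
~d | ~f | ~t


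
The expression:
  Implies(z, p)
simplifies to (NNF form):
p | ~z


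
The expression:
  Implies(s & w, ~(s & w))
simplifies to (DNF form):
~s | ~w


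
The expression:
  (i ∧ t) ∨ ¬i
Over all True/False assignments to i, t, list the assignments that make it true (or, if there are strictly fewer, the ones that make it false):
is false only for:
  i=True, t=False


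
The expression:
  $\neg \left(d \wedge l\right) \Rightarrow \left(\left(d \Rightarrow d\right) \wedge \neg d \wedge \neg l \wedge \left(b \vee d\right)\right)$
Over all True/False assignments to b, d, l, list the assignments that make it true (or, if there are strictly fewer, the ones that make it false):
is true only for:
  b=False, d=True, l=True;
  b=True, d=False, l=False;
  b=True, d=True, l=True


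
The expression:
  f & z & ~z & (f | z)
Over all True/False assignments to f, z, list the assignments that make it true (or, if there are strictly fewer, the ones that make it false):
is never true.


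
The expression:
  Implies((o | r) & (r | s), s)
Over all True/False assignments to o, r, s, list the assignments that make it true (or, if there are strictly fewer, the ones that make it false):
is false only for:
  o=False, r=True, s=False;
  o=True, r=True, s=False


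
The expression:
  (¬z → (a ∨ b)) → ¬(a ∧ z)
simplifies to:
¬a ∨ ¬z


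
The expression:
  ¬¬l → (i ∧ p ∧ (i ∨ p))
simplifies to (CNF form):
(i ∨ ¬l) ∧ (p ∨ ¬l)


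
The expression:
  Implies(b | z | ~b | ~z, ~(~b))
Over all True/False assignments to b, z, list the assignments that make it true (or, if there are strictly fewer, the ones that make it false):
is true only for:
  b=True, z=False;
  b=True, z=True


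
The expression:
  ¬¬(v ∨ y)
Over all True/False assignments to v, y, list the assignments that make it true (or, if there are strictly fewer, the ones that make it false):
is false only for:
  v=False, y=False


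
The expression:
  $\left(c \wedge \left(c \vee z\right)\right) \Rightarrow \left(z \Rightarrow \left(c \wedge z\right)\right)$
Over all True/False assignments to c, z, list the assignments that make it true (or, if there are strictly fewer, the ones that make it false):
is always true.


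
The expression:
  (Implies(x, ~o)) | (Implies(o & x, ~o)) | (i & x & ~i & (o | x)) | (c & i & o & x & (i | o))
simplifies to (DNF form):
~o | ~x | (c & i)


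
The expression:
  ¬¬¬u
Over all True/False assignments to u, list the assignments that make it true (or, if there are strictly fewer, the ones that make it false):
is true only for:
  u=False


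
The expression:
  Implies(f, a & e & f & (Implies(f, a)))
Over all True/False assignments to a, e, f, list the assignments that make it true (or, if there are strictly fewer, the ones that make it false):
is false only for:
  a=False, e=False, f=True;
  a=False, e=True, f=True;
  a=True, e=False, f=True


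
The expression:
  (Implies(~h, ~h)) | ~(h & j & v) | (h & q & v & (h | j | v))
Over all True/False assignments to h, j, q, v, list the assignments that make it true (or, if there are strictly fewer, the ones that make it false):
is always true.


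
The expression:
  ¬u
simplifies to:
¬u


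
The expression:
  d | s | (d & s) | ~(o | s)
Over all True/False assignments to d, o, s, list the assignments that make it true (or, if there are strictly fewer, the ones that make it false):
is false only for:
  d=False, o=True, s=False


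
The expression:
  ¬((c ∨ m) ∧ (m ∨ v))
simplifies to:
¬m ∧ (¬c ∨ ¬v)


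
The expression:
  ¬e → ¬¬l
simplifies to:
e ∨ l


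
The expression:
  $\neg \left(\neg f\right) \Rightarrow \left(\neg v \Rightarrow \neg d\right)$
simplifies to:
$v \vee \neg d \vee \neg f$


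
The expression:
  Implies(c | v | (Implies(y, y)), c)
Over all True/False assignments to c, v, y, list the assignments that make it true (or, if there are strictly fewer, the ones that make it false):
is true only for:
  c=True, v=False, y=False;
  c=True, v=False, y=True;
  c=True, v=True, y=False;
  c=True, v=True, y=True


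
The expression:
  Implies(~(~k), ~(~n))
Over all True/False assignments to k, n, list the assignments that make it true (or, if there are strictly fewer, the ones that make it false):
is false only for:
  k=True, n=False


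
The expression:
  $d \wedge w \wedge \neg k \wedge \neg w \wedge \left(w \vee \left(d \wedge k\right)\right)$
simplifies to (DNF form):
$\text{False}$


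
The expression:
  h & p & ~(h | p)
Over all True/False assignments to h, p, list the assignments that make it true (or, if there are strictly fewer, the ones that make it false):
is never true.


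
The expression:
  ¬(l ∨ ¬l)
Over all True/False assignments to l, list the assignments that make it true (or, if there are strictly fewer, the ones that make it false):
is never true.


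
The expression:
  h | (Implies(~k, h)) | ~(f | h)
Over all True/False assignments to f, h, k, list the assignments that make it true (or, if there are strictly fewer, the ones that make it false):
is false only for:
  f=True, h=False, k=False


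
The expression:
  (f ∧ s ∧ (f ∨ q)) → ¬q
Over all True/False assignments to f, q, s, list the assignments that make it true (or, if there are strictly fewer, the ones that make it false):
is false only for:
  f=True, q=True, s=True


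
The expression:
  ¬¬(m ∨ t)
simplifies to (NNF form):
m ∨ t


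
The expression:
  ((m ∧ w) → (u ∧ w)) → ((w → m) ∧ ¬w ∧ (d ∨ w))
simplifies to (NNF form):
(d ∧ ¬w) ∨ (m ∧ w ∧ ¬u)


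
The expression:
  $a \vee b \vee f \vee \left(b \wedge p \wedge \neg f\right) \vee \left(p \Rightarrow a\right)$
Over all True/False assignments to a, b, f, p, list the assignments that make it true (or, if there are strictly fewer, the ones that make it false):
is false only for:
  a=False, b=False, f=False, p=True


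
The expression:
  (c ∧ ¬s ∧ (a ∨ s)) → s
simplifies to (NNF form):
s ∨ ¬a ∨ ¬c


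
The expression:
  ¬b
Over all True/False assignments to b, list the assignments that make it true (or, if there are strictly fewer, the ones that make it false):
is true only for:
  b=False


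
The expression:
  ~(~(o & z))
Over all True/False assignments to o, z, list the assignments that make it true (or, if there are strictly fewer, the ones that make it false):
is true only for:
  o=True, z=True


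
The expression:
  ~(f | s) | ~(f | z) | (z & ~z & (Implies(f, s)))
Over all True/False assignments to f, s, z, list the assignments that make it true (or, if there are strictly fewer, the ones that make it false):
is true only for:
  f=False, s=False, z=False;
  f=False, s=False, z=True;
  f=False, s=True, z=False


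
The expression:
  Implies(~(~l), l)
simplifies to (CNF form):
True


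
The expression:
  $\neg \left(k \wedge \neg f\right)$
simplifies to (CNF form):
$f \vee \neg k$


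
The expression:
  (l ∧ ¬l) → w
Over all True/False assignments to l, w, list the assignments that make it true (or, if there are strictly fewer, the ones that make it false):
is always true.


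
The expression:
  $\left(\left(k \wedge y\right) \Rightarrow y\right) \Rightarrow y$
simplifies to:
$y$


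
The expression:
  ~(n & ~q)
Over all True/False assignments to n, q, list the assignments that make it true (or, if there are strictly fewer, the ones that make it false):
is false only for:
  n=True, q=False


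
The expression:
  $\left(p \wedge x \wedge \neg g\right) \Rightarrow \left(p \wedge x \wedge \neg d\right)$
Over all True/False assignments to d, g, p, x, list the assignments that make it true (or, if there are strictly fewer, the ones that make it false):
is false only for:
  d=True, g=False, p=True, x=True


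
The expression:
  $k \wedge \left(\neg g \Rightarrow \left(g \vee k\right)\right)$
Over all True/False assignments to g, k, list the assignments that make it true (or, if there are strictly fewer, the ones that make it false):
is true only for:
  g=False, k=True;
  g=True, k=True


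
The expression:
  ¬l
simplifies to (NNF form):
¬l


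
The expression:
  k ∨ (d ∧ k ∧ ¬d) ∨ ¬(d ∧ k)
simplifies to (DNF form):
True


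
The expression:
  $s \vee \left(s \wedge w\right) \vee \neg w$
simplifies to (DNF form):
$s \vee \neg w$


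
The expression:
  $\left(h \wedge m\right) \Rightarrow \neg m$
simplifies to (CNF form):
$\neg h \vee \neg m$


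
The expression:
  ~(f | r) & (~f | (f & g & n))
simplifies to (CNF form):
~f & ~r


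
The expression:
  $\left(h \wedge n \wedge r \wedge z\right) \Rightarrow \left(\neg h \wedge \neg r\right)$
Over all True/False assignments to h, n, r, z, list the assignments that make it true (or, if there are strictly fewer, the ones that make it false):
is false only for:
  h=True, n=True, r=True, z=True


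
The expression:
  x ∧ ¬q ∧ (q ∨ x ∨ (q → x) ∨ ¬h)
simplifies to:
x ∧ ¬q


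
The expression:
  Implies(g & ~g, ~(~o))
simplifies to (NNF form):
True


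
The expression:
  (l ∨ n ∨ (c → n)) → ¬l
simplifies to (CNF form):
¬l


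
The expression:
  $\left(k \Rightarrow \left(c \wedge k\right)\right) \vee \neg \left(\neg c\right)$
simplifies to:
$c \vee \neg k$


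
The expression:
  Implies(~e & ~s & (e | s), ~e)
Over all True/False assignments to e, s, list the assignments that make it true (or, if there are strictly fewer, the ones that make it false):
is always true.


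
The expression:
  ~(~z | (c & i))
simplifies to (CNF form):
z & (~c | ~i)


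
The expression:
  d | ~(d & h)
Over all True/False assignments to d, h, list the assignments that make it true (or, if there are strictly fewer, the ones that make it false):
is always true.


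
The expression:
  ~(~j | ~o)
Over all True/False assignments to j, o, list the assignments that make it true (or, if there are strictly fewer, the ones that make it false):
is true only for:
  j=True, o=True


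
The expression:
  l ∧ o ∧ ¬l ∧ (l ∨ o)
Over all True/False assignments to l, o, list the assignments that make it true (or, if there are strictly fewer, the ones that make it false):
is never true.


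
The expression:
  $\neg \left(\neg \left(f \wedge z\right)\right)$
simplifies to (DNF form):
$f \wedge z$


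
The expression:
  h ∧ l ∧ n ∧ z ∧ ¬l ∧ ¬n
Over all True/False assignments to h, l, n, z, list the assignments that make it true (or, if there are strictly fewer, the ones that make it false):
is never true.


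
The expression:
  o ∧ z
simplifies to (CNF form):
o ∧ z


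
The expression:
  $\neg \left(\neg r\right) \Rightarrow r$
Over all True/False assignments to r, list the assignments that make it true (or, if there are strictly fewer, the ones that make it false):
is always true.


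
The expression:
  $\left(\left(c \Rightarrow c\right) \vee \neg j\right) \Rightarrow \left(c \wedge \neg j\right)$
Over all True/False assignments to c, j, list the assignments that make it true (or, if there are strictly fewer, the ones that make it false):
is true only for:
  c=True, j=False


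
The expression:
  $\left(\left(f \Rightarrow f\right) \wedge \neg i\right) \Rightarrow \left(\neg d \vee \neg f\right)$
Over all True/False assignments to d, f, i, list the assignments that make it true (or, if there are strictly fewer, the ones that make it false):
is false only for:
  d=True, f=True, i=False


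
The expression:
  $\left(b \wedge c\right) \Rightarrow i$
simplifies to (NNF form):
$i \vee \neg b \vee \neg c$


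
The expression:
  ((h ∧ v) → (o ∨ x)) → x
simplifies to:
x ∨ (h ∧ v ∧ ¬o)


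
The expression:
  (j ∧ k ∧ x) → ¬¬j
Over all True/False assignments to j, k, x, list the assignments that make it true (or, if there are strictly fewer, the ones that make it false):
is always true.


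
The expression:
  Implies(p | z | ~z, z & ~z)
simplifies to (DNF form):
False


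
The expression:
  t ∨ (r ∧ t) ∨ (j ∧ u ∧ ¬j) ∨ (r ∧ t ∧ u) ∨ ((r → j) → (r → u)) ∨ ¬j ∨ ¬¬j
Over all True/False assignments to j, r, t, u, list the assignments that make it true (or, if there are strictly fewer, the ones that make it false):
is always true.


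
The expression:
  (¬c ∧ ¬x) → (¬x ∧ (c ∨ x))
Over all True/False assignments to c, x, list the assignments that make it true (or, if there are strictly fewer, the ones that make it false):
is false only for:
  c=False, x=False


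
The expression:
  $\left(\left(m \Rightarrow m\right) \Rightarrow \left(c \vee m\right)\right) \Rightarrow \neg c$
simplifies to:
$\neg c$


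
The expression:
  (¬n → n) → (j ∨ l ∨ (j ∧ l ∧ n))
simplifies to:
j ∨ l ∨ ¬n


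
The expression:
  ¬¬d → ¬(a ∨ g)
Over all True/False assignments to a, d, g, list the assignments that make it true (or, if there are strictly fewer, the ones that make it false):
is false only for:
  a=False, d=True, g=True;
  a=True, d=True, g=False;
  a=True, d=True, g=True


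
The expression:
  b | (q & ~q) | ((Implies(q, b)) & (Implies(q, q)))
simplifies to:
b | ~q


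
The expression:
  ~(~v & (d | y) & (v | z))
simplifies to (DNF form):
v | ~z | (~d & ~y)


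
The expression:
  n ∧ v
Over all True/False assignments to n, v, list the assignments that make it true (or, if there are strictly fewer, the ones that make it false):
is true only for:
  n=True, v=True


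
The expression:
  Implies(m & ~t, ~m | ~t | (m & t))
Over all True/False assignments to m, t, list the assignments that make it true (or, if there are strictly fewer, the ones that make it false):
is always true.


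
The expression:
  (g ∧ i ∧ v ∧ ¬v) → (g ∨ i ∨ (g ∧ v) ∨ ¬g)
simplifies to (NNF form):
True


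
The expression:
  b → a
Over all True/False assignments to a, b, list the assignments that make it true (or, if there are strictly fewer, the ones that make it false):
is false only for:
  a=False, b=True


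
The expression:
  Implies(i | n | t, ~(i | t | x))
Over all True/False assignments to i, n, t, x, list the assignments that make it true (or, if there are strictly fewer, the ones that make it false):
is true only for:
  i=False, n=False, t=False, x=False;
  i=False, n=False, t=False, x=True;
  i=False, n=True, t=False, x=False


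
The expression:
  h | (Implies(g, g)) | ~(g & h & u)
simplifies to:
True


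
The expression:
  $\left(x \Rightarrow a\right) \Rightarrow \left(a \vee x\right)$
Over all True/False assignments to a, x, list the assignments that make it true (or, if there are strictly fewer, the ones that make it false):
is false only for:
  a=False, x=False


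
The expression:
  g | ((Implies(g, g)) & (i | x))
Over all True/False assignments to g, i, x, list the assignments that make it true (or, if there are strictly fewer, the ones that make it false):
is false only for:
  g=False, i=False, x=False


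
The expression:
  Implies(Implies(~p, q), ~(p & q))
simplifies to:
~p | ~q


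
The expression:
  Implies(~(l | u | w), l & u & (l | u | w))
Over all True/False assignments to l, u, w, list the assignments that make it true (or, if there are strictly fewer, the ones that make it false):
is false only for:
  l=False, u=False, w=False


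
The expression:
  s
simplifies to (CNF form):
s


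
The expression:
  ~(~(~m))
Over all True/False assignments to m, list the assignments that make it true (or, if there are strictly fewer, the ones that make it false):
is true only for:
  m=False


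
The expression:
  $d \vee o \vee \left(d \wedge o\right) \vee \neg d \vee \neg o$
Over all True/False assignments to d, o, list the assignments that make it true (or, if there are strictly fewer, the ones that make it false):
is always true.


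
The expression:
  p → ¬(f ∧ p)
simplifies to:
¬f ∨ ¬p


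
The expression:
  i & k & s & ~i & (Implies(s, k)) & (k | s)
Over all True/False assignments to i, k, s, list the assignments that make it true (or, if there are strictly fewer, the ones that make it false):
is never true.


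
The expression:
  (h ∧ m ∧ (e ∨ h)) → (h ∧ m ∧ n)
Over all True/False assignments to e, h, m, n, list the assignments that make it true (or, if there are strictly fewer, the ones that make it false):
is false only for:
  e=False, h=True, m=True, n=False;
  e=True, h=True, m=True, n=False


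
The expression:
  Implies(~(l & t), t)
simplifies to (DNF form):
t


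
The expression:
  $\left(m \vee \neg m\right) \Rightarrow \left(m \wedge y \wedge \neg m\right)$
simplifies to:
$\text{False}$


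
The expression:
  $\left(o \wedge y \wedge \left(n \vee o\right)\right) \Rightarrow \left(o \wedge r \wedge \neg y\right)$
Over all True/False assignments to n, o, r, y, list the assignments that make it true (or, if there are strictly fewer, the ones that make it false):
is false only for:
  n=False, o=True, r=False, y=True;
  n=False, o=True, r=True, y=True;
  n=True, o=True, r=False, y=True;
  n=True, o=True, r=True, y=True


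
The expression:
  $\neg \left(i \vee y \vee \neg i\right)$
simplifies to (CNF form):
$\text{False}$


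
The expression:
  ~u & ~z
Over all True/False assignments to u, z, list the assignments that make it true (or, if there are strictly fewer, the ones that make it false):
is true only for:
  u=False, z=False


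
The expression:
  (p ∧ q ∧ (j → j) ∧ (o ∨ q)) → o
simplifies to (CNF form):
o ∨ ¬p ∨ ¬q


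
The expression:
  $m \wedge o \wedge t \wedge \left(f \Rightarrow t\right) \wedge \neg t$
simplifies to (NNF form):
$\text{False}$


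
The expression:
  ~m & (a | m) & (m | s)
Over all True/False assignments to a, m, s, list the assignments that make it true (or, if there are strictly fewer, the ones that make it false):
is true only for:
  a=True, m=False, s=True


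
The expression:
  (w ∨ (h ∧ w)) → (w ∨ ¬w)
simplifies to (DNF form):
True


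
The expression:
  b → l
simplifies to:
l ∨ ¬b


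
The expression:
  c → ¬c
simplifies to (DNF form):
¬c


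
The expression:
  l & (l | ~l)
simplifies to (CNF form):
l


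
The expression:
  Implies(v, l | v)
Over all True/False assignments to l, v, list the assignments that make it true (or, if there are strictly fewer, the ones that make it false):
is always true.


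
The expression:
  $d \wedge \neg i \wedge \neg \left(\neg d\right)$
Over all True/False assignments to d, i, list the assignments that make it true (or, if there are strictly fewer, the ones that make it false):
is true only for:
  d=True, i=False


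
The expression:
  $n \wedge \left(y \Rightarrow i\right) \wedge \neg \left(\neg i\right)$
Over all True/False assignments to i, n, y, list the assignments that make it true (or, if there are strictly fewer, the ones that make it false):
is true only for:
  i=True, n=True, y=False;
  i=True, n=True, y=True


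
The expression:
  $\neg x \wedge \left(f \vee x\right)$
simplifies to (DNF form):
$f \wedge \neg x$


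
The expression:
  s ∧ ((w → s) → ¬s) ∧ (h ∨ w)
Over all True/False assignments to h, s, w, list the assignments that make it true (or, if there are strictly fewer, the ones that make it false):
is never true.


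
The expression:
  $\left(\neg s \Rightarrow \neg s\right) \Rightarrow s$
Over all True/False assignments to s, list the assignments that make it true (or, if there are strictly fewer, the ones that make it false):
is true only for:
  s=True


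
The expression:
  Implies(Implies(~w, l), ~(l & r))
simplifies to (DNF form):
~l | ~r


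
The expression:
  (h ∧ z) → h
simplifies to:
True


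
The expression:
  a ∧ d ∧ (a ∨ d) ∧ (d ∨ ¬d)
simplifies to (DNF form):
a ∧ d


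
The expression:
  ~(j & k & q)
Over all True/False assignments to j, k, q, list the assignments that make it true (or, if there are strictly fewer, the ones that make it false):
is false only for:
  j=True, k=True, q=True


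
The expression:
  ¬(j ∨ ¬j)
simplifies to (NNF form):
False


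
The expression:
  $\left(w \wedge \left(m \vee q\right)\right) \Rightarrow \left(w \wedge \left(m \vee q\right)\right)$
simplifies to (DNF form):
$\text{True}$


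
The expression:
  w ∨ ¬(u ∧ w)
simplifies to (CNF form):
True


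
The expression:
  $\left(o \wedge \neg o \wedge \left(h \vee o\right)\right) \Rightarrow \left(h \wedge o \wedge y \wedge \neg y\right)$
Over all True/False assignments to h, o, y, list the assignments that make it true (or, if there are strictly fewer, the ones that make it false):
is always true.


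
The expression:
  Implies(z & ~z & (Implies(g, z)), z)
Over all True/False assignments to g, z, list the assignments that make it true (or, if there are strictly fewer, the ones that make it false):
is always true.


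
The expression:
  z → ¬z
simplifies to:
¬z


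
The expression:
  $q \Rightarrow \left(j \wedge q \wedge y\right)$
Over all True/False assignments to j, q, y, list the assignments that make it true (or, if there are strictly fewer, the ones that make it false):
is false only for:
  j=False, q=True, y=False;
  j=False, q=True, y=True;
  j=True, q=True, y=False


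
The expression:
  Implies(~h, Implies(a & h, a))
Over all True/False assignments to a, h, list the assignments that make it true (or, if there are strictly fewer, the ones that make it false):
is always true.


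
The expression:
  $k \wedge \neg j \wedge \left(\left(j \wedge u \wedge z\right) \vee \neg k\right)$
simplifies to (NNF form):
$\text{False}$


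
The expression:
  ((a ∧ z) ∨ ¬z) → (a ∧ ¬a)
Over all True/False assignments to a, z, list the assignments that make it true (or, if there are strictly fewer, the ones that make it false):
is true only for:
  a=False, z=True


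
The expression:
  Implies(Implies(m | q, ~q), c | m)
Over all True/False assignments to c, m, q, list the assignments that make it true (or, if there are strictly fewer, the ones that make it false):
is false only for:
  c=False, m=False, q=False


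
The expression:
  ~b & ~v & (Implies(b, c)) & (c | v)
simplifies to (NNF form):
c & ~b & ~v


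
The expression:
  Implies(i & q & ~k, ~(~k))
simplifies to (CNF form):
k | ~i | ~q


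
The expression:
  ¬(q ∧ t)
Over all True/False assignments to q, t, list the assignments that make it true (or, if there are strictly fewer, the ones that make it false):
is false only for:
  q=True, t=True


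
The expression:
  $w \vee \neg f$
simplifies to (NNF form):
$w \vee \neg f$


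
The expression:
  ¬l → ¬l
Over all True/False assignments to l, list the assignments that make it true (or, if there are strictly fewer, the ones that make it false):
is always true.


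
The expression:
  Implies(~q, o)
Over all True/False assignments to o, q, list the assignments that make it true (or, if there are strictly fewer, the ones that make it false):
is false only for:
  o=False, q=False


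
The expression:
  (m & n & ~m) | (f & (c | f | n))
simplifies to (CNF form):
f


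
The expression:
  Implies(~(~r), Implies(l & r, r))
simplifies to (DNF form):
True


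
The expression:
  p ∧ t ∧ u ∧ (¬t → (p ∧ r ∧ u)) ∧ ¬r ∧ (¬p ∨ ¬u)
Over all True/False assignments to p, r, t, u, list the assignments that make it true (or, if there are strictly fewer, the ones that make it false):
is never true.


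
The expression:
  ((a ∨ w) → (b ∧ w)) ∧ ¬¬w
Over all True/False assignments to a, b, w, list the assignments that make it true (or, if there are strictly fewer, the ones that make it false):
is true only for:
  a=False, b=True, w=True;
  a=True, b=True, w=True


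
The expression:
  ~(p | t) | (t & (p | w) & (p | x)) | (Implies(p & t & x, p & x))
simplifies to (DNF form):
True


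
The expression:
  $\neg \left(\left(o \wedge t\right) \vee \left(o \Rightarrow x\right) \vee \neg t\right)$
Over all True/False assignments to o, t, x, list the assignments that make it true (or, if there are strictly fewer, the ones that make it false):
is never true.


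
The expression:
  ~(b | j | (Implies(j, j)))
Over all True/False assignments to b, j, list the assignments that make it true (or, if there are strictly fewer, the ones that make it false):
is never true.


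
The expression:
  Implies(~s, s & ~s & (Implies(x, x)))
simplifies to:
s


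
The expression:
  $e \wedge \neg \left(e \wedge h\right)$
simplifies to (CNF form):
$e \wedge \neg h$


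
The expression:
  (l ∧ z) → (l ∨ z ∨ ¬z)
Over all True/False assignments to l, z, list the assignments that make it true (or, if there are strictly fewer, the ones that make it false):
is always true.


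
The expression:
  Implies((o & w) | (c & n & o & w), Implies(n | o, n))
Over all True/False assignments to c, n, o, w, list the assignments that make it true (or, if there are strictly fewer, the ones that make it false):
is false only for:
  c=False, n=False, o=True, w=True;
  c=True, n=False, o=True, w=True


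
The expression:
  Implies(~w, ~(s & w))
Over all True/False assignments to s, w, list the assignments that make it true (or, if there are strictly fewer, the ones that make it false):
is always true.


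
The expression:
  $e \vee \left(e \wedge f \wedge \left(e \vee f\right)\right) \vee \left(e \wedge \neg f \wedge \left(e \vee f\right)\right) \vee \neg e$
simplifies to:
$\text{True}$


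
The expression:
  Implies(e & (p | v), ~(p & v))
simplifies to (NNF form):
~e | ~p | ~v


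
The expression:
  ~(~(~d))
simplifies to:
~d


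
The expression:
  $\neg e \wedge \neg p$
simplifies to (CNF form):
$\neg e \wedge \neg p$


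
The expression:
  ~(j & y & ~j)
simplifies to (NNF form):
True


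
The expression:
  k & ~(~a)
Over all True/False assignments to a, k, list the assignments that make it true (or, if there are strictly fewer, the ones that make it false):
is true only for:
  a=True, k=True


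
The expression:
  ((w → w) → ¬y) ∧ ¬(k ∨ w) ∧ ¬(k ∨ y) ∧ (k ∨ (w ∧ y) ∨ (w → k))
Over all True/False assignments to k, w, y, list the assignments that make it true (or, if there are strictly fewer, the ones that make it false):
is true only for:
  k=False, w=False, y=False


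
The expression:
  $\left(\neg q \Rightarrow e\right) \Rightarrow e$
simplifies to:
$e \vee \neg q$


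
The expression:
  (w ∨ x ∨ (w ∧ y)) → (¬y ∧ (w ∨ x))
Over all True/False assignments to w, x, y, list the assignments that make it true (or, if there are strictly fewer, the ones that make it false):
is false only for:
  w=False, x=True, y=True;
  w=True, x=False, y=True;
  w=True, x=True, y=True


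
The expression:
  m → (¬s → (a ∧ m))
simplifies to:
a ∨ s ∨ ¬m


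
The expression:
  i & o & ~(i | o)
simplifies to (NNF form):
False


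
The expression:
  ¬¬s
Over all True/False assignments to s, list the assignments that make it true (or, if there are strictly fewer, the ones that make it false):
is true only for:
  s=True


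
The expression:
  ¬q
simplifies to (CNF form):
¬q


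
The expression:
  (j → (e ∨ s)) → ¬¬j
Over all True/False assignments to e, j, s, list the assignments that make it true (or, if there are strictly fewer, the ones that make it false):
is true only for:
  e=False, j=True, s=False;
  e=False, j=True, s=True;
  e=True, j=True, s=False;
  e=True, j=True, s=True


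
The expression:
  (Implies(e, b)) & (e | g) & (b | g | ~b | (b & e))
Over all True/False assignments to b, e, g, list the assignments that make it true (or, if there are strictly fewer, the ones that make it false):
is true only for:
  b=False, e=False, g=True;
  b=True, e=False, g=True;
  b=True, e=True, g=False;
  b=True, e=True, g=True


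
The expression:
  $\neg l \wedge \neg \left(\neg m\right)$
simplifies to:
$m \wedge \neg l$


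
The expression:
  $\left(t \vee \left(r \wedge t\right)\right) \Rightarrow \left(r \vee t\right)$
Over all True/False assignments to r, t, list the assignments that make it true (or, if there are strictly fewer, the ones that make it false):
is always true.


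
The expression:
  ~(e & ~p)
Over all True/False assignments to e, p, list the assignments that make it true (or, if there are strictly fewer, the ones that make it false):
is false only for:
  e=True, p=False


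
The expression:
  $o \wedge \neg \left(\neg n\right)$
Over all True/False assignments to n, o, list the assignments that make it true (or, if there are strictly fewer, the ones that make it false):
is true only for:
  n=True, o=True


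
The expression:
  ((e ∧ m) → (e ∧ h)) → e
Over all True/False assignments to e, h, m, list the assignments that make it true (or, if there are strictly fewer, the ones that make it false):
is true only for:
  e=True, h=False, m=False;
  e=True, h=False, m=True;
  e=True, h=True, m=False;
  e=True, h=True, m=True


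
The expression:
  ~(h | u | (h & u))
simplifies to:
~h & ~u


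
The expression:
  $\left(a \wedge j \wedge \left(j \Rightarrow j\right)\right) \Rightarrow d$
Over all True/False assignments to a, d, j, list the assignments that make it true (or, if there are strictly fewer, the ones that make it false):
is false only for:
  a=True, d=False, j=True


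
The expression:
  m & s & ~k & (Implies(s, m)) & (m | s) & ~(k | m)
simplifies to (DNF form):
False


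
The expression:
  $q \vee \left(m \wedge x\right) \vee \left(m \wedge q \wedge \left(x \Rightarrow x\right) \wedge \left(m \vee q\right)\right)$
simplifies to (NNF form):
$q \vee \left(m \wedge x\right)$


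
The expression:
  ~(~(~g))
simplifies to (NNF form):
~g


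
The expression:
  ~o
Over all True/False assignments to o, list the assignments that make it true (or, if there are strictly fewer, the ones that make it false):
is true only for:
  o=False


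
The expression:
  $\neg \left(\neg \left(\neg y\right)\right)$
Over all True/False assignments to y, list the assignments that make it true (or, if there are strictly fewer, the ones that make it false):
is true only for:
  y=False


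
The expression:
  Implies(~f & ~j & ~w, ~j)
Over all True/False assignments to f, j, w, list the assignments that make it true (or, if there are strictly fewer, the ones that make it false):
is always true.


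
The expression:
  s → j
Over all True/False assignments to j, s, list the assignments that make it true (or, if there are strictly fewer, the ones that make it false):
is false only for:
  j=False, s=True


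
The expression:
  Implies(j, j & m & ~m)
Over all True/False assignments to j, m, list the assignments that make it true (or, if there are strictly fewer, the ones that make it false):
is true only for:
  j=False, m=False;
  j=False, m=True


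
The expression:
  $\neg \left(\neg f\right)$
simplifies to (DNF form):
$f$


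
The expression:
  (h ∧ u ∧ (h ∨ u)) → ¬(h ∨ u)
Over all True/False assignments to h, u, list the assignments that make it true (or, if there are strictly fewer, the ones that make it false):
is false only for:
  h=True, u=True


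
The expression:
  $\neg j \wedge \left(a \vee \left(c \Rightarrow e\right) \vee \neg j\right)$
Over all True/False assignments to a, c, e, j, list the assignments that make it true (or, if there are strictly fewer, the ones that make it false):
is true only for:
  a=False, c=False, e=False, j=False;
  a=False, c=False, e=True, j=False;
  a=False, c=True, e=False, j=False;
  a=False, c=True, e=True, j=False;
  a=True, c=False, e=False, j=False;
  a=True, c=False, e=True, j=False;
  a=True, c=True, e=False, j=False;
  a=True, c=True, e=True, j=False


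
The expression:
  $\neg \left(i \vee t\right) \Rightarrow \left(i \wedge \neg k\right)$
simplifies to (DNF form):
$i \vee t$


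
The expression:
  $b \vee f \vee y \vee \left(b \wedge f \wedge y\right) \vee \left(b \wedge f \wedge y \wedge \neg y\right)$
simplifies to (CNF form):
$b \vee f \vee y$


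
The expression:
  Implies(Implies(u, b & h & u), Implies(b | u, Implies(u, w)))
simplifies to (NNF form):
w | ~b | ~h | ~u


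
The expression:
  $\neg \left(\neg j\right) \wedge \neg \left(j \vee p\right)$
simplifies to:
$\text{False}$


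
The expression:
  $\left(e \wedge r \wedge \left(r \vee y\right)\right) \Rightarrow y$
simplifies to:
$y \vee \neg e \vee \neg r$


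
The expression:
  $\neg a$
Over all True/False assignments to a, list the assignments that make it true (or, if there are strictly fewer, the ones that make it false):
is true only for:
  a=False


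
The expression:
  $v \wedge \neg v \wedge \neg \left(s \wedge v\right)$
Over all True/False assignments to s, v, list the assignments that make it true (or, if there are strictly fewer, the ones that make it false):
is never true.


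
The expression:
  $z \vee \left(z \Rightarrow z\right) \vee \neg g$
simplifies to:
$\text{True}$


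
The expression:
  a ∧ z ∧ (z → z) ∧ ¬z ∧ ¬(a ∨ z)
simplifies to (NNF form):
False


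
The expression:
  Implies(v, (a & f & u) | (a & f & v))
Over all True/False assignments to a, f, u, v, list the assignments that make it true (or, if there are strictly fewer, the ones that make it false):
is false only for:
  a=False, f=False, u=False, v=True;
  a=False, f=False, u=True, v=True;
  a=False, f=True, u=False, v=True;
  a=False, f=True, u=True, v=True;
  a=True, f=False, u=False, v=True;
  a=True, f=False, u=True, v=True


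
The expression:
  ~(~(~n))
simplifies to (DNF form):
~n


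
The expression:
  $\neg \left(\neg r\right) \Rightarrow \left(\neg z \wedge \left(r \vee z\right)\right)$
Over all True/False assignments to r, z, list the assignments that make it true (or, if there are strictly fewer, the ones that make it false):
is false only for:
  r=True, z=True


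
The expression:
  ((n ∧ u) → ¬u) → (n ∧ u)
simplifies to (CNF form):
n ∧ u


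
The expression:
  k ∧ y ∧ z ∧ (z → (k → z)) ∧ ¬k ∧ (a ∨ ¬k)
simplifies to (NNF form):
False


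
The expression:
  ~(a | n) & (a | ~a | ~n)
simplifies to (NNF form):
~a & ~n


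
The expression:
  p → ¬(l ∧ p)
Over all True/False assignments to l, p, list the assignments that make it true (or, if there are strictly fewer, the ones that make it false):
is false only for:
  l=True, p=True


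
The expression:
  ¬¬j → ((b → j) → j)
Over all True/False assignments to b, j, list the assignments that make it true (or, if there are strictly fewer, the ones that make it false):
is always true.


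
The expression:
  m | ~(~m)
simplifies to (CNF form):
m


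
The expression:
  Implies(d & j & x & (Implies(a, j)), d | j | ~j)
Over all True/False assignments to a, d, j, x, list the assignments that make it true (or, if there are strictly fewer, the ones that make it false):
is always true.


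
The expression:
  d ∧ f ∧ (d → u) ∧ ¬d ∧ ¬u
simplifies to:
False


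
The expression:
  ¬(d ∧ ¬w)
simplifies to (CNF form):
w ∨ ¬d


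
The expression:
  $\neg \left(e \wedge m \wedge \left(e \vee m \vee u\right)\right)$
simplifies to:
$\neg e \vee \neg m$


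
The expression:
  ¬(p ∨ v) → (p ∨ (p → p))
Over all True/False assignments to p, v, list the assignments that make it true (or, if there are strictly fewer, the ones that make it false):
is always true.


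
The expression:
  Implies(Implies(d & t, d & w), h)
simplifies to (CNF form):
(d | h) & (h | t) & (h | ~w)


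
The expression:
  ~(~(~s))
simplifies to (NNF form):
~s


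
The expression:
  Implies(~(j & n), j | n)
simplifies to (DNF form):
j | n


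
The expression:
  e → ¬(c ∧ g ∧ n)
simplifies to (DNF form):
¬c ∨ ¬e ∨ ¬g ∨ ¬n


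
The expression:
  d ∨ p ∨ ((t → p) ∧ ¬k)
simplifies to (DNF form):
d ∨ p ∨ (¬k ∧ ¬t)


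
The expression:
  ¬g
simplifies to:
¬g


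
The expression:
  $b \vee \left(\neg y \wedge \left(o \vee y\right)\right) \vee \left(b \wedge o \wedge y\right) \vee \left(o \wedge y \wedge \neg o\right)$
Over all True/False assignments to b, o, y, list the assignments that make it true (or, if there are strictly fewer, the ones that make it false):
is false only for:
  b=False, o=False, y=False;
  b=False, o=False, y=True;
  b=False, o=True, y=True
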